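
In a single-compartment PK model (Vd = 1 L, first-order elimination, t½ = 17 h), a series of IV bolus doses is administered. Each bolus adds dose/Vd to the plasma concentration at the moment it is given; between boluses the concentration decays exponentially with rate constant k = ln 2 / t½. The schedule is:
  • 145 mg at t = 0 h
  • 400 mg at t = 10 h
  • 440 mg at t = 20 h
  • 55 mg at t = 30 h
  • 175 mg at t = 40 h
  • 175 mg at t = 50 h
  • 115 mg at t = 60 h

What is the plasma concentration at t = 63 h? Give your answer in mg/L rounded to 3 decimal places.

k = ln 2 / 17 = 0.04077 per h
Dose 1 (145 mg at t=0 h): 145·exp(−0.04077·63) = 11.112 mg/L
Dose 2 (400 mg at t=10 h): 400·exp(−0.04077·53) = 46.084 mg/L
Dose 3 (440 mg at t=20 h): 440·exp(−0.04077·43) = 76.212 mg/L
Dose 4 (55 mg at t=30 h): 55·exp(−0.04077·33) = 14.322 mg/L
Dose 5 (175 mg at t=40 h): 175·exp(−0.04077·23) = 68.511 mg/L
Dose 6 (175 mg at t=50 h): 175·exp(−0.04077·13) = 103.000 mg/L
Dose 7 (115 mg at t=60 h): 115·exp(−0.04077·3) = 101.759 mg/L
C(63) = 11.112 + 46.084 + 76.212 + 14.322 + 68.511 + 103.000 + 101.759 = 421.002 mg/L

421.002 mg/L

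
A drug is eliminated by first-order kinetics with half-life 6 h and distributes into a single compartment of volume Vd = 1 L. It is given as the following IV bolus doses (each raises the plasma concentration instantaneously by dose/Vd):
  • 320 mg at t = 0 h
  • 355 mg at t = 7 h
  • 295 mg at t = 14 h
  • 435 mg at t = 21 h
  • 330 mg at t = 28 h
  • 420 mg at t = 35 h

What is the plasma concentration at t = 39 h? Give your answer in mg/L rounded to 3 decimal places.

440.328 mg/L

k = ln 2 / 6 = 0.11552 per h
Dose 1 (320 mg at t=0 h): 320·exp(−0.11552·39) = 3.536 mg/L
Dose 2 (355 mg at t=7 h): 355·exp(−0.11552·32) = 8.805 mg/L
Dose 3 (295 mg at t=14 h): 295·exp(−0.11552·25) = 16.426 mg/L
Dose 4 (435 mg at t=21 h): 435·exp(−0.11552·18) = 54.375 mg/L
Dose 5 (330 mg at t=28 h): 330·exp(−0.11552·11) = 92.603 mg/L
Dose 6 (420 mg at t=35 h): 420·exp(−0.11552·4) = 264.583 mg/L
C(39) = 3.536 + 8.805 + 16.426 + 54.375 + 92.603 + 264.583 = 440.328 mg/L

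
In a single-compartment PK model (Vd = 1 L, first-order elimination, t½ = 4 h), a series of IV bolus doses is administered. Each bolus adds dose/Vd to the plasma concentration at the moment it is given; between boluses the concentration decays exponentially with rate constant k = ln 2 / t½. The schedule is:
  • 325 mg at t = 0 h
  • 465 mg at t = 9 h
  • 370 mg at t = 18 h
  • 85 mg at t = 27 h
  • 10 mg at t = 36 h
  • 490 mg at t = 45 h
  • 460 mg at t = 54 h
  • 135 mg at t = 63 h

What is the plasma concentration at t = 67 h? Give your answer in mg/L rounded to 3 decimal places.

k = ln 2 / 4 = 0.17329 per h
Dose 1 (325 mg at t=0 h): 325·exp(−0.17329·67) = 0.003 mg/L
Dose 2 (465 mg at t=9 h): 465·exp(−0.17329·58) = 0.020 mg/L
Dose 3 (370 mg at t=18 h): 370·exp(−0.17329·49) = 0.076 mg/L
Dose 4 (85 mg at t=27 h): 85·exp(−0.17329·40) = 0.083 mg/L
Dose 5 (10 mg at t=36 h): 10·exp(−0.17329·31) = 0.046 mg/L
Dose 6 (490 mg at t=45 h): 490·exp(−0.17329·22) = 10.828 mg/L
Dose 7 (460 mg at t=54 h): 460·exp(−0.17329·13) = 48.352 mg/L
Dose 8 (135 mg at t=63 h): 135·exp(−0.17329·4) = 67.500 mg/L
C(67) = 0.003 + 0.020 + 0.076 + 0.083 + 0.046 + 10.828 + 48.352 + 67.500 = 126.908 mg/L

126.908 mg/L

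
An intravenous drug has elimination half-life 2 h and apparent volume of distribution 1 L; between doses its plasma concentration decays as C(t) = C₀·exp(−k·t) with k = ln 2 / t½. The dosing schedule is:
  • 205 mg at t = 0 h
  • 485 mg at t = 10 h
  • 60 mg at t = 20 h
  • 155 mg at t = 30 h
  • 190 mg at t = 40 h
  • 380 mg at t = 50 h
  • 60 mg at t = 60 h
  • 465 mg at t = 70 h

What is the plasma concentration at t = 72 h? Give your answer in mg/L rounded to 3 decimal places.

k = ln 2 / 2 = 0.34657 per h
Dose 1 (205 mg at t=0 h): 205·exp(−0.34657·72) = 0.000 mg/L
Dose 2 (485 mg at t=10 h): 485·exp(−0.34657·62) = 0.000 mg/L
Dose 3 (60 mg at t=20 h): 60·exp(−0.34657·52) = 0.000 mg/L
Dose 4 (155 mg at t=30 h): 155·exp(−0.34657·42) = 0.000 mg/L
Dose 5 (190 mg at t=40 h): 190·exp(−0.34657·32) = 0.003 mg/L
Dose 6 (380 mg at t=50 h): 380·exp(−0.34657·22) = 0.186 mg/L
Dose 7 (60 mg at t=60 h): 60·exp(−0.34657·12) = 0.938 mg/L
Dose 8 (465 mg at t=70 h): 465·exp(−0.34657·2) = 232.500 mg/L
C(72) = 0.000 + 0.000 + 0.000 + 0.000 + 0.003 + 0.186 + 0.938 + 232.500 = 233.626 mg/L

233.626 mg/L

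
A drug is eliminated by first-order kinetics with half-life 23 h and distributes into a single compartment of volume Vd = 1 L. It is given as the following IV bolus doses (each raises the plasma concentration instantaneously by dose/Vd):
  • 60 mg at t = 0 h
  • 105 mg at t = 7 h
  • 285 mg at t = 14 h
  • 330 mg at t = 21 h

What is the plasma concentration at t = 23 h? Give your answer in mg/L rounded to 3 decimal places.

k = ln 2 / 23 = 0.03014 per h
Dose 1 (60 mg at t=0 h): 60·exp(−0.03014·23) = 30.000 mg/L
Dose 2 (105 mg at t=7 h): 105·exp(−0.03014·16) = 64.830 mg/L
Dose 3 (285 mg at t=14 h): 285·exp(−0.03014·9) = 217.295 mg/L
Dose 4 (330 mg at t=21 h): 330·exp(−0.03014·2) = 310.697 mg/L
C(23) = 30.000 + 64.830 + 217.295 + 310.697 = 622.823 mg/L

622.823 mg/L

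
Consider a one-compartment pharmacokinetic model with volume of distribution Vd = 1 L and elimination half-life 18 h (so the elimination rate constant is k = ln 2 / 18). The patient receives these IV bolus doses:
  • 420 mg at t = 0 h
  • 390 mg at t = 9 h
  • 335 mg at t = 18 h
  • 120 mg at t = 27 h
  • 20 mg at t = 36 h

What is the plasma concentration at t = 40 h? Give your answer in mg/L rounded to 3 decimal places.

k = ln 2 / 18 = 0.03851 per h
Dose 1 (420 mg at t=0 h): 420·exp(−0.03851·40) = 90.011 mg/L
Dose 2 (390 mg at t=9 h): 390·exp(−0.03851·31) = 118.202 mg/L
Dose 3 (335 mg at t=18 h): 335·exp(−0.03851·22) = 143.588 mg/L
Dose 4 (120 mg at t=27 h): 120·exp(−0.03851·13) = 72.740 mg/L
Dose 5 (20 mg at t=36 h): 20·exp(−0.03851·4) = 17.145 mg/L
C(40) = 90.011 + 118.202 + 143.588 + 72.740 + 17.145 = 441.685 mg/L

441.685 mg/L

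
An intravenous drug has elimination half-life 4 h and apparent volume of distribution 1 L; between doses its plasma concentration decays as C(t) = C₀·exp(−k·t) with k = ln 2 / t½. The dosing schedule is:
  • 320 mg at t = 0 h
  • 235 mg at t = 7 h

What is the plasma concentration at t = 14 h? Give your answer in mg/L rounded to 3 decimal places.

98.150 mg/L

k = ln 2 / 4 = 0.17329 per h
Dose 1 (320 mg at t=0 h): 320·exp(−0.17329·14) = 28.284 mg/L
Dose 2 (235 mg at t=7 h): 235·exp(−0.17329·7) = 69.866 mg/L
C(14) = 28.284 + 69.866 = 98.150 mg/L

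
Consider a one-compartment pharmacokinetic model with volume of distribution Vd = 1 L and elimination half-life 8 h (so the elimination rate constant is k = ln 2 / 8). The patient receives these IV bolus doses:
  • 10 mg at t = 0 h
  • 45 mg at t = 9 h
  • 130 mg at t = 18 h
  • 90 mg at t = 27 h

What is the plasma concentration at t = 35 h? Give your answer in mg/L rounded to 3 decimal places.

80.015 mg/L

k = ln 2 / 8 = 0.08664 per h
Dose 1 (10 mg at t=0 h): 10·exp(−0.08664·35) = 0.482 mg/L
Dose 2 (45 mg at t=9 h): 45·exp(−0.08664·26) = 4.730 mg/L
Dose 3 (130 mg at t=18 h): 130·exp(−0.08664·17) = 29.803 mg/L
Dose 4 (90 mg at t=27 h): 90·exp(−0.08664·8) = 45.000 mg/L
C(35) = 0.482 + 4.730 + 29.803 + 45.000 = 80.015 mg/L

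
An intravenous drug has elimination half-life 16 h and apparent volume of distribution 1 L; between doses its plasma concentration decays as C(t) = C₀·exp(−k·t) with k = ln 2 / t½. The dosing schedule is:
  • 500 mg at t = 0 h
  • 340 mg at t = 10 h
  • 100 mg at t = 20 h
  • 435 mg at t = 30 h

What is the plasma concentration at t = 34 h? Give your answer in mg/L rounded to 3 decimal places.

655.149 mg/L

k = ln 2 / 16 = 0.04332 per h
Dose 1 (500 mg at t=0 h): 500·exp(−0.04332·34) = 114.626 mg/L
Dose 2 (340 mg at t=10 h): 340·exp(−0.04332·24) = 120.208 mg/L
Dose 3 (100 mg at t=20 h): 100·exp(−0.04332·14) = 54.525 mg/L
Dose 4 (435 mg at t=30 h): 435·exp(−0.04332·4) = 365.790 mg/L
C(34) = 114.626 + 120.208 + 54.525 + 365.790 = 655.149 mg/L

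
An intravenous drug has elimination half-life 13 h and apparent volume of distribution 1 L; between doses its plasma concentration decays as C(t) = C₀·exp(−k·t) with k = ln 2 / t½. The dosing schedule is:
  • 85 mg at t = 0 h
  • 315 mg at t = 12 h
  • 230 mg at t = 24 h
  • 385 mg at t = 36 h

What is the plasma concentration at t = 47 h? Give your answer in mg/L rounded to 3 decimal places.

337.307 mg/L

k = ln 2 / 13 = 0.05332 per h
Dose 1 (85 mg at t=0 h): 85·exp(−0.05332·47) = 6.936 mg/L
Dose 2 (315 mg at t=12 h): 315·exp(−0.05332·35) = 48.735 mg/L
Dose 3 (230 mg at t=24 h): 230·exp(−0.05332·23) = 67.474 mg/L
Dose 4 (385 mg at t=36 h): 385·exp(−0.05332·11) = 214.162 mg/L
C(47) = 6.936 + 48.735 + 67.474 + 214.162 = 337.307 mg/L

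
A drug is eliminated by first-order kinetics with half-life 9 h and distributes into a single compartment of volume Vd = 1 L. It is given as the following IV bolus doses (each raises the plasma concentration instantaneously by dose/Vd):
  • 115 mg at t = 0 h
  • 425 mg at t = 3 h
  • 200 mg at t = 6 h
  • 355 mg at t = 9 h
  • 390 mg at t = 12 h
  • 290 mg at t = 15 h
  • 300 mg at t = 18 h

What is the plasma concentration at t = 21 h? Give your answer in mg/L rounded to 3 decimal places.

948.745 mg/L

k = ln 2 / 9 = 0.07702 per h
Dose 1 (115 mg at t=0 h): 115·exp(−0.07702·21) = 22.819 mg/L
Dose 2 (425 mg at t=3 h): 425·exp(−0.07702·18) = 106.250 mg/L
Dose 3 (200 mg at t=6 h): 200·exp(−0.07702·15) = 62.996 mg/L
Dose 4 (355 mg at t=9 h): 355·exp(−0.07702·12) = 140.882 mg/L
Dose 5 (390 mg at t=12 h): 390·exp(−0.07702·9) = 195.000 mg/L
Dose 6 (290 mg at t=15 h): 290·exp(−0.07702·6) = 182.689 mg/L
Dose 7 (300 mg at t=18 h): 300·exp(−0.07702·3) = 238.110 mg/L
C(21) = 22.819 + 106.250 + 62.996 + 140.882 + 195.000 + 182.689 + 238.110 = 948.745 mg/L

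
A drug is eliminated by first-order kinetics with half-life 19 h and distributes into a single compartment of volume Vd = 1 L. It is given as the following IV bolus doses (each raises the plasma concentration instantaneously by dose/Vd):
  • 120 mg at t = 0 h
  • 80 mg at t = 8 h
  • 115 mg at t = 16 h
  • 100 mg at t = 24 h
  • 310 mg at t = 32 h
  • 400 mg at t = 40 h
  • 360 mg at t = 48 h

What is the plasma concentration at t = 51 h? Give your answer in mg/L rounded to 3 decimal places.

850.215 mg/L

k = ln 2 / 19 = 0.03648 per h
Dose 1 (120 mg at t=0 h): 120·exp(−0.03648·51) = 18.670 mg/L
Dose 2 (80 mg at t=8 h): 80·exp(−0.03648·43) = 16.665 mg/L
Dose 3 (115 mg at t=16 h): 115·exp(−0.03648·35) = 32.075 mg/L
Dose 4 (100 mg at t=24 h): 100·exp(−0.03648·27) = 37.344 mg/L
Dose 5 (310 mg at t=32 h): 310·exp(−0.03648·19) = 155.000 mg/L
Dose 6 (400 mg at t=40 h): 400·exp(−0.03648·11) = 267.781 mg/L
Dose 7 (360 mg at t=48 h): 360·exp(−0.03648·3) = 322.680 mg/L
C(51) = 18.670 + 16.665 + 32.075 + 37.344 + 155.000 + 267.781 + 322.680 = 850.215 mg/L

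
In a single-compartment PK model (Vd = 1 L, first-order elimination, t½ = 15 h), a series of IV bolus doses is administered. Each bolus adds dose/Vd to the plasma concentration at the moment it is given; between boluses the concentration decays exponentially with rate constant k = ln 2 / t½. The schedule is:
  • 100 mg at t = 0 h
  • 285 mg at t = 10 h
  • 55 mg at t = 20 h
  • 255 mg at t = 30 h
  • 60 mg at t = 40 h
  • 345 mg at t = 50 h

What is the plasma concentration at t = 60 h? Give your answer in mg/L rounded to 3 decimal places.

k = ln 2 / 15 = 0.04621 per h
Dose 1 (100 mg at t=0 h): 100·exp(−0.04621·60) = 6.250 mg/L
Dose 2 (285 mg at t=10 h): 285·exp(−0.04621·50) = 28.276 mg/L
Dose 3 (55 mg at t=20 h): 55·exp(−0.04621·40) = 8.662 mg/L
Dose 4 (255 mg at t=30 h): 255·exp(−0.04621·30) = 63.750 mg/L
Dose 5 (60 mg at t=40 h): 60·exp(−0.04621·20) = 23.811 mg/L
Dose 6 (345 mg at t=50 h): 345·exp(−0.04621·10) = 217.336 mg/L
C(60) = 6.250 + 28.276 + 8.662 + 63.750 + 23.811 + 217.336 = 348.085 mg/L

348.085 mg/L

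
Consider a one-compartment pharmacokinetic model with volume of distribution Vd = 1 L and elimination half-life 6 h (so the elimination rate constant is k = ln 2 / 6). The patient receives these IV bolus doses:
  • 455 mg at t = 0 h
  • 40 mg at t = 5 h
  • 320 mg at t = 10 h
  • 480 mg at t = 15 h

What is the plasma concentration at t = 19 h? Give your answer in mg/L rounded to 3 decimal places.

474.125 mg/L

k = ln 2 / 6 = 0.11552 per h
Dose 1 (455 mg at t=0 h): 455·exp(−0.11552·19) = 50.670 mg/L
Dose 2 (40 mg at t=5 h): 40·exp(−0.11552·14) = 7.937 mg/L
Dose 3 (320 mg at t=10 h): 320·exp(−0.11552·9) = 113.137 mg/L
Dose 4 (480 mg at t=15 h): 480·exp(−0.11552·4) = 302.381 mg/L
C(19) = 50.670 + 7.937 + 113.137 + 302.381 = 474.125 mg/L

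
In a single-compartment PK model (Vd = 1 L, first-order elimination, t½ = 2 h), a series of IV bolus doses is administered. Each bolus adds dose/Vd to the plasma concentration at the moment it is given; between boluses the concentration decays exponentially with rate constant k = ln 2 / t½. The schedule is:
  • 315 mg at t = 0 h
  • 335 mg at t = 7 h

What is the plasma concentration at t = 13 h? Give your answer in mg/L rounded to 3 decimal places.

k = ln 2 / 2 = 0.34657 per h
Dose 1 (315 mg at t=0 h): 315·exp(−0.34657·13) = 3.480 mg/L
Dose 2 (335 mg at t=7 h): 335·exp(−0.34657·6) = 41.875 mg/L
C(13) = 3.480 + 41.875 = 45.355 mg/L

45.355 mg/L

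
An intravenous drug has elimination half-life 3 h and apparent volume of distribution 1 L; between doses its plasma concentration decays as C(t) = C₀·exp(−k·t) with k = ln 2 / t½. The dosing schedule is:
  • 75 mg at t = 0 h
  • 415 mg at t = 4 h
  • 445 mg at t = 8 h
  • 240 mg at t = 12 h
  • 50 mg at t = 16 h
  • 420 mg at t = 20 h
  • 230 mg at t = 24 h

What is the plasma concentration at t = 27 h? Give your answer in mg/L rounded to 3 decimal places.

217.483 mg/L

k = ln 2 / 3 = 0.23105 per h
Dose 1 (75 mg at t=0 h): 75·exp(−0.23105·27) = 0.146 mg/L
Dose 2 (415 mg at t=4 h): 415·exp(−0.23105·23) = 2.042 mg/L
Dose 3 (445 mg at t=8 h): 445·exp(−0.23105·19) = 5.519 mg/L
Dose 4 (240 mg at t=12 h): 240·exp(−0.23105·15) = 7.500 mg/L
Dose 5 (50 mg at t=16 h): 50·exp(−0.23105·11) = 3.937 mg/L
Dose 6 (420 mg at t=20 h): 420·exp(−0.23105·7) = 83.339 mg/L
Dose 7 (230 mg at t=24 h): 230·exp(−0.23105·3) = 115.000 mg/L
C(27) = 0.146 + 2.042 + 5.519 + 7.500 + 3.937 + 83.339 + 115.000 = 217.483 mg/L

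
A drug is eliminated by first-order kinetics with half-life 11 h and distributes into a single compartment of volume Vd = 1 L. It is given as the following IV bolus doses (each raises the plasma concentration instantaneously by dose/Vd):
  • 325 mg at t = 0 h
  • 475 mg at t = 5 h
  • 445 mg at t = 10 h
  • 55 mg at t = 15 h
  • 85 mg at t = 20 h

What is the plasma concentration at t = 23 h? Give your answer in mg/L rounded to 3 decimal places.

k = ln 2 / 11 = 0.06301 per h
Dose 1 (325 mg at t=0 h): 325·exp(−0.06301·23) = 76.288 mg/L
Dose 2 (475 mg at t=5 h): 475·exp(−0.06301·18) = 152.791 mg/L
Dose 3 (445 mg at t=10 h): 445·exp(−0.06301·13) = 196.154 mg/L
Dose 4 (55 mg at t=15 h): 55·exp(−0.06301·8) = 33.222 mg/L
Dose 5 (85 mg at t=20 h): 85·exp(−0.06301·3) = 70.359 mg/L
C(23) = 76.288 + 152.791 + 196.154 + 33.222 + 70.359 = 528.815 mg/L

528.815 mg/L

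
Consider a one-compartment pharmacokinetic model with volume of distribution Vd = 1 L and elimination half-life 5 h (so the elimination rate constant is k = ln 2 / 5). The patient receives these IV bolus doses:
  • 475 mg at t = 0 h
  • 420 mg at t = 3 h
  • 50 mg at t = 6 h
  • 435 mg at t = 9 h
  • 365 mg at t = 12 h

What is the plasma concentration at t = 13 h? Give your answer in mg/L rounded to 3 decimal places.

769.885 mg/L

k = ln 2 / 5 = 0.13863 per h
Dose 1 (475 mg at t=0 h): 475·exp(−0.13863·13) = 78.346 mg/L
Dose 2 (420 mg at t=3 h): 420·exp(−0.13863·10) = 105.000 mg/L
Dose 3 (50 mg at t=6 h): 50·exp(−0.13863·7) = 18.946 mg/L
Dose 4 (435 mg at t=9 h): 435·exp(−0.13863·4) = 249.842 mg/L
Dose 5 (365 mg at t=12 h): 365·exp(−0.13863·1) = 317.751 mg/L
C(13) = 78.346 + 105.000 + 18.946 + 249.842 + 317.751 = 769.885 mg/L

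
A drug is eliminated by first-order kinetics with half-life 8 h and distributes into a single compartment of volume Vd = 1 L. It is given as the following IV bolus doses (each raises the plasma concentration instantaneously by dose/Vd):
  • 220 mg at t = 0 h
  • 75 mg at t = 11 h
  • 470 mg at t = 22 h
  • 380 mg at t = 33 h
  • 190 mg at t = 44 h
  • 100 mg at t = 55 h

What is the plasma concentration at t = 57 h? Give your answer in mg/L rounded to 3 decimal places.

218.810 mg/L

k = ln 2 / 8 = 0.08664 per h
Dose 1 (220 mg at t=0 h): 220·exp(−0.08664·57) = 1.576 mg/L
Dose 2 (75 mg at t=11 h): 75·exp(−0.08664·46) = 1.394 mg/L
Dose 3 (470 mg at t=22 h): 470·exp(−0.08664·35) = 22.651 mg/L
Dose 4 (380 mg at t=33 h): 380·exp(−0.08664·24) = 47.500 mg/L
Dose 5 (190 mg at t=44 h): 190·exp(−0.08664·13) = 61.600 mg/L
Dose 6 (100 mg at t=55 h): 100·exp(−0.08664·2) = 84.090 mg/L
C(57) = 1.576 + 1.394 + 22.651 + 47.500 + 61.600 + 84.090 = 218.810 mg/L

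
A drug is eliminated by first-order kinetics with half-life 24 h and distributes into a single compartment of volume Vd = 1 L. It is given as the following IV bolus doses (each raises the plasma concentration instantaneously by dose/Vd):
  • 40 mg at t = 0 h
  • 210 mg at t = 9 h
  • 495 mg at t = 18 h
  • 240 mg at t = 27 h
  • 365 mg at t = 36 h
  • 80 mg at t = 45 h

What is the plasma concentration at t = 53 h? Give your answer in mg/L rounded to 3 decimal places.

k = ln 2 / 24 = 0.02888 per h
Dose 1 (40 mg at t=0 h): 40·exp(−0.02888·53) = 8.655 mg/L
Dose 2 (210 mg at t=9 h): 210·exp(−0.02888·44) = 58.929 mg/L
Dose 3 (495 mg at t=18 h): 495·exp(−0.02888·35) = 180.137 mg/L
Dose 4 (240 mg at t=27 h): 240·exp(−0.02888·26) = 113.265 mg/L
Dose 5 (365 mg at t=36 h): 365·exp(−0.02888·17) = 223.390 mg/L
Dose 6 (80 mg at t=45 h): 80·exp(−0.02888·8) = 63.496 mg/L
C(53) = 8.655 + 58.929 + 180.137 + 113.265 + 223.390 + 63.496 = 647.872 mg/L

647.872 mg/L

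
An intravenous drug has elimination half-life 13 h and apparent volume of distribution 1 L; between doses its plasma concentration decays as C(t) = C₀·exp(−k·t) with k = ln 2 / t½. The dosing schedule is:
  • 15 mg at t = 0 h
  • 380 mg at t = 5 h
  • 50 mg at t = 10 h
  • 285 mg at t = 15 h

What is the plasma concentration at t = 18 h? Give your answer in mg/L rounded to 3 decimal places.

471.254 mg/L

k = ln 2 / 13 = 0.05332 per h
Dose 1 (15 mg at t=0 h): 15·exp(−0.05332·18) = 5.745 mg/L
Dose 2 (380 mg at t=5 h): 380·exp(−0.05332·13) = 190.000 mg/L
Dose 3 (50 mg at t=10 h): 50·exp(−0.05332·8) = 32.638 mg/L
Dose 4 (285 mg at t=15 h): 285·exp(−0.05332·3) = 242.871 mg/L
C(18) = 5.745 + 190.000 + 32.638 + 242.871 = 471.254 mg/L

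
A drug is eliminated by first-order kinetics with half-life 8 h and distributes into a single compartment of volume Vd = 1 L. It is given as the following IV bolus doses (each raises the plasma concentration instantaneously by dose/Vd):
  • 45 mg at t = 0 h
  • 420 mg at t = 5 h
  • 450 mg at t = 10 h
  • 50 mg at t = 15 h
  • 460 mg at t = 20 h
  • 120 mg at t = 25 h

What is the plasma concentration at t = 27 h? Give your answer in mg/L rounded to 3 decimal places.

539.336 mg/L

k = ln 2 / 8 = 0.08664 per h
Dose 1 (45 mg at t=0 h): 45·exp(−0.08664·27) = 4.337 mg/L
Dose 2 (420 mg at t=5 h): 420·exp(−0.08664·22) = 62.433 mg/L
Dose 3 (450 mg at t=10 h): 450·exp(−0.08664·17) = 103.163 mg/L
Dose 4 (50 mg at t=15 h): 50·exp(−0.08664·12) = 17.678 mg/L
Dose 5 (460 mg at t=20 h): 460·exp(−0.08664·7) = 250.817 mg/L
Dose 6 (120 mg at t=25 h): 120·exp(−0.08664·2) = 100.908 mg/L
C(27) = 4.337 + 62.433 + 103.163 + 17.678 + 250.817 + 100.908 = 539.336 mg/L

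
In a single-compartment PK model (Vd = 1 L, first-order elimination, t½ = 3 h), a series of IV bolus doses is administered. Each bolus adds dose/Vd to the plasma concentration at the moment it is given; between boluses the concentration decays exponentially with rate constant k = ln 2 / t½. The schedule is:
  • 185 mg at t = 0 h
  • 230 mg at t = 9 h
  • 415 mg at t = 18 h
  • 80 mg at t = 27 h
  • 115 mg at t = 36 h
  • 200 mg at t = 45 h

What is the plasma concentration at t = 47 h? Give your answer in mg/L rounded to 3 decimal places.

136.385 mg/L

k = ln 2 / 3 = 0.23105 per h
Dose 1 (185 mg at t=0 h): 185·exp(−0.23105·47) = 0.004 mg/L
Dose 2 (230 mg at t=9 h): 230·exp(−0.23105·38) = 0.035 mg/L
Dose 3 (415 mg at t=18 h): 415·exp(−0.23105·29) = 0.511 mg/L
Dose 4 (80 mg at t=27 h): 80·exp(−0.23105·20) = 0.787 mg/L
Dose 5 (115 mg at t=36 h): 115·exp(−0.23105·11) = 9.056 mg/L
Dose 6 (200 mg at t=45 h): 200·exp(−0.23105·2) = 125.992 mg/L
C(47) = 0.004 + 0.035 + 0.511 + 0.787 + 9.056 + 125.992 = 136.385 mg/L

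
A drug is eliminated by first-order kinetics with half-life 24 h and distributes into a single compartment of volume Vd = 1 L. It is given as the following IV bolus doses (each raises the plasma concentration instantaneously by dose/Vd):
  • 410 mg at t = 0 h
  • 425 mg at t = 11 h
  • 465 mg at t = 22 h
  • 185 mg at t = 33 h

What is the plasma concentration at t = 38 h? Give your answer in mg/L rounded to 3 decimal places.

784.740 mg/L

k = ln 2 / 24 = 0.02888 per h
Dose 1 (410 mg at t=0 h): 410·exp(−0.02888·38) = 136.821 mg/L
Dose 2 (425 mg at t=11 h): 425·exp(−0.02888·27) = 194.863 mg/L
Dose 3 (465 mg at t=22 h): 465·exp(−0.02888·16) = 292.932 mg/L
Dose 4 (185 mg at t=33 h): 185·exp(−0.02888·5) = 160.124 mg/L
C(38) = 136.821 + 194.863 + 292.932 + 160.124 = 784.740 mg/L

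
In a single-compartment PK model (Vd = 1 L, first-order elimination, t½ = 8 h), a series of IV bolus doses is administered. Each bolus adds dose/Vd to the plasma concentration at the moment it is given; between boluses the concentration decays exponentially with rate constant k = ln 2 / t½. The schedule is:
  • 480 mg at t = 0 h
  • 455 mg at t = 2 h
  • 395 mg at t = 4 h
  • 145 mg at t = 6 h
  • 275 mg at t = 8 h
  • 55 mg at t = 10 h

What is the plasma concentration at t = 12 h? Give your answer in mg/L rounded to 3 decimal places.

885.431 mg/L

k = ln 2 / 8 = 0.08664 per h
Dose 1 (480 mg at t=0 h): 480·exp(−0.08664·12) = 169.706 mg/L
Dose 2 (455 mg at t=2 h): 455·exp(−0.08664·10) = 191.304 mg/L
Dose 3 (395 mg at t=4 h): 395·exp(−0.08664·8) = 197.500 mg/L
Dose 4 (145 mg at t=6 h): 145·exp(−0.08664·6) = 86.218 mg/L
Dose 5 (275 mg at t=8 h): 275·exp(−0.08664·4) = 194.454 mg/L
Dose 6 (55 mg at t=10 h): 55·exp(−0.08664·2) = 46.249 mg/L
C(12) = 169.706 + 191.304 + 197.500 + 86.218 + 194.454 + 46.249 = 885.431 mg/L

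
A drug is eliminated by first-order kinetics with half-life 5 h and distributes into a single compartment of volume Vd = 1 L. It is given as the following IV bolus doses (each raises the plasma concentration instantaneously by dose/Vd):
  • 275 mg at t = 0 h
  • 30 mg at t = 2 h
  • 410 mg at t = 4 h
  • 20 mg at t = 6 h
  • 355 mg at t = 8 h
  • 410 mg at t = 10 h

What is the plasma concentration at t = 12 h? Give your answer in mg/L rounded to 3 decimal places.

718.174 mg/L

k = ln 2 / 5 = 0.13863 per h
Dose 1 (275 mg at t=0 h): 275·exp(−0.13863·12) = 52.103 mg/L
Dose 2 (30 mg at t=2 h): 30·exp(−0.13863·10) = 7.500 mg/L
Dose 3 (410 mg at t=4 h): 410·exp(−0.13863·8) = 135.250 mg/L
Dose 4 (20 mg at t=6 h): 20·exp(−0.13863·6) = 8.706 mg/L
Dose 5 (355 mg at t=8 h): 355·exp(−0.13863·4) = 203.894 mg/L
Dose 6 (410 mg at t=10 h): 410·exp(−0.13863·2) = 310.722 mg/L
C(12) = 52.103 + 7.500 + 135.250 + 8.706 + 203.894 + 310.722 = 718.174 mg/L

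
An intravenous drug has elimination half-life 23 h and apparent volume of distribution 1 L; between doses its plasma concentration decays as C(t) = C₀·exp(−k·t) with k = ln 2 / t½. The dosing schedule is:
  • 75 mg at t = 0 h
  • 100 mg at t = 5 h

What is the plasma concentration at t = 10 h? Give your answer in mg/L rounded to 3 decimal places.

141.497 mg/L

k = ln 2 / 23 = 0.03014 per h
Dose 1 (75 mg at t=0 h): 75·exp(−0.03014·10) = 55.485 mg/L
Dose 2 (100 mg at t=5 h): 100·exp(−0.03014·5) = 86.012 mg/L
C(10) = 55.485 + 86.012 = 141.497 mg/L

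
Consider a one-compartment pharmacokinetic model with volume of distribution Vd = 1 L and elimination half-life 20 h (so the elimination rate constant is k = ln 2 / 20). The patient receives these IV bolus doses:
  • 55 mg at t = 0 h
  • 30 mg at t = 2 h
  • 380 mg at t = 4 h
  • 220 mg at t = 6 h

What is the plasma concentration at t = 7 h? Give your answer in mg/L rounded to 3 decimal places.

623.360 mg/L

k = ln 2 / 20 = 0.03466 per h
Dose 1 (55 mg at t=0 h): 55·exp(−0.03466·7) = 43.152 mg/L
Dose 2 (30 mg at t=2 h): 30·exp(−0.03466·5) = 25.227 mg/L
Dose 3 (380 mg at t=4 h): 380·exp(−0.03466·3) = 342.475 mg/L
Dose 4 (220 mg at t=6 h): 220·exp(−0.03466·1) = 212.506 mg/L
C(7) = 43.152 + 25.227 + 342.475 + 212.506 = 623.360 mg/L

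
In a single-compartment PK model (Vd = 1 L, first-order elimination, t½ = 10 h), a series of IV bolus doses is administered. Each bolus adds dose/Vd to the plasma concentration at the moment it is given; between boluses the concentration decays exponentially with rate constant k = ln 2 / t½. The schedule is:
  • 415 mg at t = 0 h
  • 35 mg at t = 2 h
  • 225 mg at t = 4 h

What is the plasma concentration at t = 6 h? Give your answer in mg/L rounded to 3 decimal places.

k = ln 2 / 10 = 0.06931 per h
Dose 1 (415 mg at t=0 h): 415·exp(−0.06931·6) = 273.798 mg/L
Dose 2 (35 mg at t=2 h): 35·exp(−0.06931·4) = 26.525 mg/L
Dose 3 (225 mg at t=4 h): 225·exp(−0.06931·2) = 195.874 mg/L
C(6) = 273.798 + 26.525 + 195.874 = 496.197 mg/L

496.197 mg/L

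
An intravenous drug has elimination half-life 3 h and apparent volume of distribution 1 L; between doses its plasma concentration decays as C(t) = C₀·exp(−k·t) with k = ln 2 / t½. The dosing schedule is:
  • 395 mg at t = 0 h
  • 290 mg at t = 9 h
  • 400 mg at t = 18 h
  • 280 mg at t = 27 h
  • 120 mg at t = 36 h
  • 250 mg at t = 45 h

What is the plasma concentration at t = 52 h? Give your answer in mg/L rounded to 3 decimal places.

53.622 mg/L

k = ln 2 / 3 = 0.23105 per h
Dose 1 (395 mg at t=0 h): 395·exp(−0.23105·52) = 0.002 mg/L
Dose 2 (290 mg at t=9 h): 290·exp(−0.23105·43) = 0.014 mg/L
Dose 3 (400 mg at t=18 h): 400·exp(−0.23105·34) = 0.155 mg/L
Dose 4 (280 mg at t=27 h): 280·exp(−0.23105·25) = 0.868 mg/L
Dose 5 (120 mg at t=36 h): 120·exp(−0.23105·16) = 2.976 mg/L
Dose 6 (250 mg at t=45 h): 250·exp(−0.23105·7) = 49.606 mg/L
C(52) = 0.002 + 0.014 + 0.155 + 0.868 + 2.976 + 49.606 = 53.622 mg/L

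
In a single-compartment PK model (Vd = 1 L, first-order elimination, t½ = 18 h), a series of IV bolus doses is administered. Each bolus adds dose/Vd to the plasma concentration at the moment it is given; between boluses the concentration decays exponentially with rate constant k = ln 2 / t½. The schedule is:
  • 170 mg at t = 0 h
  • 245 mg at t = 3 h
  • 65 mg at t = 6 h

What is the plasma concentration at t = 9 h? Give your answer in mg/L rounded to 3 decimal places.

k = ln 2 / 18 = 0.03851 per h
Dose 1 (170 mg at t=0 h): 170·exp(−0.03851·9) = 120.208 mg/L
Dose 2 (245 mg at t=3 h): 245·exp(−0.03851·6) = 194.457 mg/L
Dose 3 (65 mg at t=6 h): 65·exp(−0.03851·3) = 57.908 mg/L
C(9) = 120.208 + 194.457 + 57.908 = 372.573 mg/L

372.573 mg/L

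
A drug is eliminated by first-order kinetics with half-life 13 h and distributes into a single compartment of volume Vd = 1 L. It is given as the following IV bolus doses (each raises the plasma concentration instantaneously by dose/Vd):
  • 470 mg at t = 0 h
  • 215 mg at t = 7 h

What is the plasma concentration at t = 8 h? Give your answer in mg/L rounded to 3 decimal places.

k = ln 2 / 13 = 0.05332 per h
Dose 1 (470 mg at t=0 h): 470·exp(−0.05332·8) = 306.795 mg/L
Dose 2 (215 mg at t=7 h): 215·exp(−0.05332·1) = 203.837 mg/L
C(8) = 306.795 + 203.837 = 510.632 mg/L

510.632 mg/L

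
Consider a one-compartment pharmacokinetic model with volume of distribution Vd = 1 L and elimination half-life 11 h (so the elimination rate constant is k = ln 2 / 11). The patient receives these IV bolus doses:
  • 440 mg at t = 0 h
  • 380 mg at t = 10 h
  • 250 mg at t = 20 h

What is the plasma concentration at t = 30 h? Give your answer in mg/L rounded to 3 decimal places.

307.335 mg/L

k = ln 2 / 11 = 0.06301 per h
Dose 1 (440 mg at t=0 h): 440·exp(−0.06301·30) = 66.445 mg/L
Dose 2 (380 mg at t=10 h): 380·exp(−0.06301·20) = 107.760 mg/L
Dose 3 (250 mg at t=20 h): 250·exp(−0.06301·10) = 133.130 mg/L
C(30) = 66.445 + 107.760 + 133.130 = 307.335 mg/L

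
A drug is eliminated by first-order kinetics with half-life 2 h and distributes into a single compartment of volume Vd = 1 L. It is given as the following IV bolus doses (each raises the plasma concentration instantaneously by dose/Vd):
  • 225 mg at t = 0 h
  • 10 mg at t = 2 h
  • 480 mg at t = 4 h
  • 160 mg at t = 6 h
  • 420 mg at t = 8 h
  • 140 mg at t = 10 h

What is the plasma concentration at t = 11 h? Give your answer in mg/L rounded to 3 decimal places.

k = ln 2 / 2 = 0.34657 per h
Dose 1 (225 mg at t=0 h): 225·exp(−0.34657·11) = 4.972 mg/L
Dose 2 (10 mg at t=2 h): 10·exp(−0.34657·9) = 0.442 mg/L
Dose 3 (480 mg at t=4 h): 480·exp(−0.34657·7) = 42.426 mg/L
Dose 4 (160 mg at t=6 h): 160·exp(−0.34657·5) = 28.284 mg/L
Dose 5 (420 mg at t=8 h): 420·exp(−0.34657·3) = 148.492 mg/L
Dose 6 (140 mg at t=10 h): 140·exp(−0.34657·1) = 98.995 mg/L
C(11) = 4.972 + 0.442 + 42.426 + 28.284 + 148.492 + 98.995 = 323.612 mg/L

323.612 mg/L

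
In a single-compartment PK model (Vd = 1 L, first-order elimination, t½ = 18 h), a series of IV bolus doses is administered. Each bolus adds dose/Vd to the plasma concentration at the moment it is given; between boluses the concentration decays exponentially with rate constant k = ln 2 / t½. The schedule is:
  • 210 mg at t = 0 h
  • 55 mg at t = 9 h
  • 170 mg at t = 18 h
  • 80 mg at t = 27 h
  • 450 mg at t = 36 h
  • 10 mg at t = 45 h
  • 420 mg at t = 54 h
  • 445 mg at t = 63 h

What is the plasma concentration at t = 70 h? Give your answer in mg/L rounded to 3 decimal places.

749.644 mg/L

k = ln 2 / 18 = 0.03851 per h
Dose 1 (210 mg at t=0 h): 210·exp(−0.03851·70) = 14.176 mg/L
Dose 2 (55 mg at t=9 h): 55·exp(−0.03851·61) = 5.251 mg/L
Dose 3 (170 mg at t=18 h): 170·exp(−0.03851·52) = 22.951 mg/L
Dose 4 (80 mg at t=27 h): 80·exp(−0.03851·43) = 15.274 mg/L
Dose 5 (450 mg at t=36 h): 450·exp(−0.03851·34) = 121.507 mg/L
Dose 6 (10 mg at t=45 h): 10·exp(−0.03851·25) = 3.819 mg/L
Dose 7 (420 mg at t=54 h): 420·exp(−0.03851·16) = 226.813 mg/L
Dose 8 (445 mg at t=63 h): 445·exp(−0.03851·7) = 339.854 mg/L
C(70) = 14.176 + 5.251 + 22.951 + 15.274 + 121.507 + 3.819 + 226.813 + 339.854 = 749.644 mg/L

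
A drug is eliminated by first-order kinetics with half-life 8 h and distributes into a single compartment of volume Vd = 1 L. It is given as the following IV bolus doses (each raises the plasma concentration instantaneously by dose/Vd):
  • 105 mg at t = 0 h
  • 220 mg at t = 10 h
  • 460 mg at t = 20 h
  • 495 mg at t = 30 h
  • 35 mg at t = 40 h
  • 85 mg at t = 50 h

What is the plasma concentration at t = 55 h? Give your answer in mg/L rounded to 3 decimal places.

148.919 mg/L

k = ln 2 / 8 = 0.08664 per h
Dose 1 (105 mg at t=0 h): 105·exp(−0.08664·55) = 0.895 mg/L
Dose 2 (220 mg at t=10 h): 220·exp(−0.08664·45) = 4.458 mg/L
Dose 3 (460 mg at t=20 h): 460·exp(−0.08664·35) = 22.169 mg/L
Dose 4 (495 mg at t=30 h): 495·exp(−0.08664·25) = 56.740 mg/L
Dose 5 (35 mg at t=40 h): 35·exp(−0.08664·15) = 9.542 mg/L
Dose 6 (85 mg at t=50 h): 85·exp(−0.08664·5) = 55.116 mg/L
C(55) = 0.895 + 4.458 + 22.169 + 56.740 + 9.542 + 55.116 = 148.919 mg/L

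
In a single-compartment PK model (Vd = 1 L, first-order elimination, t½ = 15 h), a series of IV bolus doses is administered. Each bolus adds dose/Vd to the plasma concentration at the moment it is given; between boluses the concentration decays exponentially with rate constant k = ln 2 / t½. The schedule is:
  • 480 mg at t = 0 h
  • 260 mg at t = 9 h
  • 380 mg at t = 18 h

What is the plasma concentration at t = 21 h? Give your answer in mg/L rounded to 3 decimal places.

662.026 mg/L

k = ln 2 / 15 = 0.04621 per h
Dose 1 (480 mg at t=0 h): 480·exp(−0.04621·21) = 181.886 mg/L
Dose 2 (260 mg at t=9 h): 260·exp(−0.04621·12) = 149.331 mg/L
Dose 3 (380 mg at t=18 h): 380·exp(−0.04621·3) = 330.809 mg/L
C(21) = 181.886 + 149.331 + 330.809 = 662.026 mg/L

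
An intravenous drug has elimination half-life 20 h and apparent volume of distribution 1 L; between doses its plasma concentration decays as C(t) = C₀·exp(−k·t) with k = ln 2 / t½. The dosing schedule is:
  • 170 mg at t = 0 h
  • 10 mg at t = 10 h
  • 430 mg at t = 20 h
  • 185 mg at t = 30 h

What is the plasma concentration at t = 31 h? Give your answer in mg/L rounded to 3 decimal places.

k = ln 2 / 20 = 0.03466 per h
Dose 1 (170 mg at t=0 h): 170·exp(−0.03466·31) = 58.057 mg/L
Dose 2 (10 mg at t=10 h): 10·exp(−0.03466·21) = 4.830 mg/L
Dose 3 (430 mg at t=20 h): 430·exp(−0.03466·11) = 293.699 mg/L
Dose 4 (185 mg at t=30 h): 185·exp(−0.03466·1) = 178.698 mg/L
C(31) = 58.057 + 4.830 + 293.699 + 178.698 = 535.283 mg/L

535.283 mg/L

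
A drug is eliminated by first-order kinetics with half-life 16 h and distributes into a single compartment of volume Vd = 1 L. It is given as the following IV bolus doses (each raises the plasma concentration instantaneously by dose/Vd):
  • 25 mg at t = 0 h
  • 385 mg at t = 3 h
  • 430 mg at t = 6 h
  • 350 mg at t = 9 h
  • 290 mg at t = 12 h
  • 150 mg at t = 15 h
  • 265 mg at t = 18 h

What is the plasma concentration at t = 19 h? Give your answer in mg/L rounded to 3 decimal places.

1269.302 mg/L

k = ln 2 / 16 = 0.04332 per h
Dose 1 (25 mg at t=0 h): 25·exp(−0.04332·19) = 10.977 mg/L
Dose 2 (385 mg at t=3 h): 385·exp(−0.04332·16) = 192.500 mg/L
Dose 3 (430 mg at t=6 h): 430·exp(−0.04332·13) = 244.840 mg/L
Dose 4 (350 mg at t=9 h): 350·exp(−0.04332·10) = 226.947 mg/L
Dose 5 (290 mg at t=12 h): 290·exp(−0.04332·7) = 214.140 mg/L
Dose 6 (150 mg at t=15 h): 150·exp(−0.04332·4) = 126.134 mg/L
Dose 7 (265 mg at t=18 h): 265·exp(−0.04332·1) = 253.765 mg/L
C(19) = 10.977 + 192.500 + 244.840 + 226.947 + 214.140 + 126.134 + 253.765 = 1269.302 mg/L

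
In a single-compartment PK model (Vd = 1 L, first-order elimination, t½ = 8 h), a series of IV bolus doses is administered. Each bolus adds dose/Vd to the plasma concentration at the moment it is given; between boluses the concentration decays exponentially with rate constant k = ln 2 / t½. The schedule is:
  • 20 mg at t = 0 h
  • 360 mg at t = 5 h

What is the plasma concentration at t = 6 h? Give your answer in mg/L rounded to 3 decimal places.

342.014 mg/L

k = ln 2 / 8 = 0.08664 per h
Dose 1 (20 mg at t=0 h): 20·exp(−0.08664·6) = 11.892 mg/L
Dose 2 (360 mg at t=5 h): 360·exp(−0.08664·1) = 330.121 mg/L
C(6) = 11.892 + 330.121 = 342.014 mg/L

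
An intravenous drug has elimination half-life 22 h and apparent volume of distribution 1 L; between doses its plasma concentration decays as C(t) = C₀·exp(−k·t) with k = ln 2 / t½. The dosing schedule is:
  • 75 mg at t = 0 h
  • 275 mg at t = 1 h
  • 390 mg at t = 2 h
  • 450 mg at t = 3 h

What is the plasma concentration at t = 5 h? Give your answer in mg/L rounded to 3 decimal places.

k = ln 2 / 22 = 0.03151 per h
Dose 1 (75 mg at t=0 h): 75·exp(−0.03151·5) = 64.069 mg/L
Dose 2 (275 mg at t=1 h): 275·exp(−0.03151·4) = 242.438 mg/L
Dose 3 (390 mg at t=2 h): 390·exp(−0.03151·3) = 354.826 mg/L
Dose 4 (450 mg at t=3 h): 450·exp(−0.03151·2) = 422.519 mg/L
C(5) = 64.069 + 242.438 + 354.826 + 422.519 = 1083.851 mg/L

1083.851 mg/L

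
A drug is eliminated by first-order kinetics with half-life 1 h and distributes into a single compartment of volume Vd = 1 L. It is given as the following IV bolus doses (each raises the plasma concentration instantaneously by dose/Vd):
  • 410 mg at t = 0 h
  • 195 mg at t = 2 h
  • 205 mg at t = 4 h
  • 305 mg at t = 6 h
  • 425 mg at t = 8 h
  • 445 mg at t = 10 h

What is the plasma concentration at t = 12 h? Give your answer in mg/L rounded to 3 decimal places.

k = ln 2 / 1 = 0.69315 per h
Dose 1 (410 mg at t=0 h): 410·exp(−0.69315·12) = 0.100 mg/L
Dose 2 (195 mg at t=2 h): 195·exp(−0.69315·10) = 0.190 mg/L
Dose 3 (205 mg at t=4 h): 205·exp(−0.69315·8) = 0.801 mg/L
Dose 4 (305 mg at t=6 h): 305·exp(−0.69315·6) = 4.766 mg/L
Dose 5 (425 mg at t=8 h): 425·exp(−0.69315·4) = 26.562 mg/L
Dose 6 (445 mg at t=10 h): 445·exp(−0.69315·2) = 111.250 mg/L
C(12) = 0.100 + 0.190 + 0.801 + 4.766 + 26.562 + 111.250 = 143.669 mg/L

143.669 mg/L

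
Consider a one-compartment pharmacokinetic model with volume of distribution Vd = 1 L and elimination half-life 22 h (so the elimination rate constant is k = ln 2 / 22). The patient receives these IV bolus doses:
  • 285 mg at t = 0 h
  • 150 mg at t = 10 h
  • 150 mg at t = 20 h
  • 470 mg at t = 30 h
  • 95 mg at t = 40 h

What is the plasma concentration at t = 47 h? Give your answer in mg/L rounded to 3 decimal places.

k = ln 2 / 22 = 0.03151 per h
Dose 1 (285 mg at t=0 h): 285·exp(−0.03151·47) = 64.824 mg/L
Dose 2 (150 mg at t=10 h): 150·exp(−0.03151·37) = 46.753 mg/L
Dose 3 (150 mg at t=20 h): 150·exp(−0.03151·27) = 64.069 mg/L
Dose 4 (470 mg at t=30 h): 470·exp(−0.03151·17) = 275.096 mg/L
Dose 5 (95 mg at t=40 h): 95·exp(−0.03151·7) = 76.198 mg/L
C(47) = 64.824 + 46.753 + 64.069 + 275.096 + 76.198 = 526.939 mg/L

526.939 mg/L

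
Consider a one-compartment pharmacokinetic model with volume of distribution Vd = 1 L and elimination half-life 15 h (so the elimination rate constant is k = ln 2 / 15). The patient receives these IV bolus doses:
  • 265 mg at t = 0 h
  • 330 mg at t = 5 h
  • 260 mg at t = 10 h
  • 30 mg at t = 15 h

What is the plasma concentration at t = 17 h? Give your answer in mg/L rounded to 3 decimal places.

525.835 mg/L

k = ln 2 / 15 = 0.04621 per h
Dose 1 (265 mg at t=0 h): 265·exp(−0.04621·17) = 120.803 mg/L
Dose 2 (330 mg at t=5 h): 330·exp(−0.04621·12) = 189.535 mg/L
Dose 3 (260 mg at t=10 h): 260·exp(−0.04621·7) = 188.145 mg/L
Dose 4 (30 mg at t=15 h): 30·exp(−0.04621·2) = 27.352 mg/L
C(17) = 120.803 + 189.535 + 188.145 + 27.352 = 525.835 mg/L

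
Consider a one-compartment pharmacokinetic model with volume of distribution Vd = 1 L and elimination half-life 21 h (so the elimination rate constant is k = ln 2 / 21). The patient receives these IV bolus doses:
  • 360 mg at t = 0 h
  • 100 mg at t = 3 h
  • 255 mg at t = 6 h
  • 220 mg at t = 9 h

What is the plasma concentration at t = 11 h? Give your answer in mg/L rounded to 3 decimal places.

k = ln 2 / 21 = 0.03301 per h
Dose 1 (360 mg at t=0 h): 360·exp(−0.03301·11) = 250.392 mg/L
Dose 2 (100 mg at t=3 h): 100·exp(−0.03301·8) = 76.793 mg/L
Dose 3 (255 mg at t=6 h): 255·exp(−0.03301·5) = 216.205 mg/L
Dose 4 (220 mg at t=9 h): 220·exp(−0.03301·2) = 205.946 mg/L
C(11) = 250.392 + 76.793 + 216.205 + 205.946 = 749.336 mg/L

749.336 mg/L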